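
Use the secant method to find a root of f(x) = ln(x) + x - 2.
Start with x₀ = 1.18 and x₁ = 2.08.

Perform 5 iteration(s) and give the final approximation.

f(x) = ln(x) + x - 2
x₀ = 1.18, x₁ = 2.08

Secant formula: x_{n+1} = x_n - f(x_n)(x_n - x_{n-1})/(f(x_n) - f(x_{n-1}))

Iteration 1:
  f(1.180000) = -0.654486
  f(2.080000) = 0.812368
  x_2 = 2.080000 - 0.812368×(2.080000 - 1.180000)/(0.812368 - (-0.654486))
       = 1.581565
Iteration 2:
  f(2.080000) = 0.812368
  f(1.581565) = 0.039980
  x_3 = 1.581565 - 0.039980×(1.581565 - 2.080000)/(0.039980 - 0.812368)
       = 1.555765
Iteration 3:
  f(1.581565) = 0.039980
  f(1.555765) = -0.002267
  x_4 = 1.555765 - (-0.002267)×(1.555765 - 1.581565)/(-0.002267 - 0.039980)
       = 1.557150
Iteration 4:
  f(1.555765) = -0.002267
  f(1.557150) = 0.000007
  x_5 = 1.557150 - 0.000007×(1.557150 - 1.555765)/(0.000007 - (-0.002267))
       = 1.557146
Iteration 5:
  f(1.557150) = 0.000007
  f(1.557146) = 0.000000
  x_6 = 1.557146 - 0.000000×(1.557146 - 1.557150)/(0.000000 - 0.000007)
       = 1.557146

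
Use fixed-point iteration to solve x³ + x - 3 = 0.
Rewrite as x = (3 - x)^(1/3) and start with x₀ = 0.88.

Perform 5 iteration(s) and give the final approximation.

Equation: x³ + x - 3 = 0
Fixed-point form: x = (3 - x)^(1/3)
x₀ = 0.88

x_1 = g(0.880000) = 1.284632
x_2 = g(1.284632) = 1.197069
x_3 = g(1.197069) = 1.217100
x_4 = g(1.217100) = 1.212576
x_5 = g(1.212576) = 1.213601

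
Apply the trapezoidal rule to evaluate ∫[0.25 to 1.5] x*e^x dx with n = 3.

f(x) = x*e^x
a = 0.25, b = 1.5, n = 3
h = (b - a)/n = 0.416667

Trapezoidal rule: (h/2)[f(x₀) + 2f(x₁) + 2f(x₂) + ... + f(xₙ)]

x_0 = 0.2500, f(x_0) = 0.321006, coefficient = 1
x_1 = 0.6667, f(x_1) = 1.298489, coefficient = 2
x_2 = 1.0833, f(x_2) = 3.200721, coefficient = 2
x_3 = 1.5000, f(x_3) = 6.722534, coefficient = 1

I ≈ (0.416667/2) × 16.041960 = 3.342075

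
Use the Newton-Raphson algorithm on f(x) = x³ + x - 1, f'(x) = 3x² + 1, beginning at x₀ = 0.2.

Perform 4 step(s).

f(x) = x³ + x - 1
f'(x) = 3x² + 1
x₀ = 0.2

Newton-Raphson formula: x_{n+1} = x_n - f(x_n)/f'(x_n)

Iteration 1:
  f(0.200000) = -0.792000
  f'(0.200000) = 1.120000
  x_1 = 0.200000 - (-0.792000)/1.120000 = 0.907143
Iteration 2:
  f(0.907143) = 0.653638
  f'(0.907143) = 3.468724
  x_2 = 0.907143 - 0.653638/3.468724 = 0.718705
Iteration 3:
  f(0.718705) = 0.089943
  f'(0.718705) = 2.549612
  x_3 = 0.718705 - 0.089943/2.549612 = 0.683428
Iteration 4:
  f(0.683428) = 0.002639
  f'(0.683428) = 2.401222
  x_4 = 0.683428 - 0.002639/2.401222 = 0.682329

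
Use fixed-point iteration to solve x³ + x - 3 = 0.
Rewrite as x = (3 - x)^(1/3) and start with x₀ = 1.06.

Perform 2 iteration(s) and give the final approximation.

Equation: x³ + x - 3 = 0
Fixed-point form: x = (3 - x)^(1/3)
x₀ = 1.06

x_1 = g(1.060000) = 1.247194
x_2 = g(1.247194) = 1.205715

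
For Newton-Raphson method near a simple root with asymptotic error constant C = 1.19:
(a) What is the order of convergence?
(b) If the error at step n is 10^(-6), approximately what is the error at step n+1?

(a) Newton-Raphson has quadratic (order 2) convergence near simple roots.
    This means |e_{n+1}| ≈ C|e_n|².

(b) With |e_n| = 10^(-6) and C = 1.19:
    |e_{n+1}| ≈ 1.19 × (10^(-6))² = 1.19 × 10^(-12)

(a) 2 (quadratic); (b) |e_{n+1}| ≈ 1.190e-12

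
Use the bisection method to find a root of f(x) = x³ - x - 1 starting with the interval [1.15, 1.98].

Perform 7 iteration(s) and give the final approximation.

f(x) = x³ - x - 1
Initial interval: [1.15, 1.98]

Iteration 1:
  c_1 = (1.150000 + 1.980000)/2 = 1.565000
  f(c_1) = f(1.565000) = 1.268037
  f(a) × f(c) < 0, new interval: [1.150000, 1.565000]
Iteration 2:
  c_2 = (1.150000 + 1.565000)/2 = 1.357500
  f(c_2) = f(1.357500) = 0.144109
  f(a) × f(c) < 0, new interval: [1.150000, 1.357500]
Iteration 3:
  c_3 = (1.150000 + 1.357500)/2 = 1.253750
  f(c_3) = f(1.253750) = -0.282994
  f(a) × f(c) ≥ 0, new interval: [1.253750, 1.357500]
Iteration 4:
  c_4 = (1.253750 + 1.357500)/2 = 1.305625
  f(c_4) = f(1.305625) = -0.079983
  f(a) × f(c) ≥ 0, new interval: [1.305625, 1.357500]
Iteration 5:
  c_5 = (1.305625 + 1.357500)/2 = 1.331562
  f(c_5) = f(1.331562) = 0.029376
  f(a) × f(c) < 0, new interval: [1.305625, 1.331562]
Iteration 6:
  c_6 = (1.305625 + 1.331562)/2 = 1.318594
  f(c_6) = f(1.318594) = -0.025969
  f(a) × f(c) ≥ 0, new interval: [1.318594, 1.331562]
Iteration 7:
  c_7 = (1.318594 + 1.331562)/2 = 1.325078
  f(c_7) = f(1.325078) = 0.001536
  f(a) × f(c) < 0, new interval: [1.318594, 1.325078]

After 7 iteration(s), the approximation is c_7 = 1.325078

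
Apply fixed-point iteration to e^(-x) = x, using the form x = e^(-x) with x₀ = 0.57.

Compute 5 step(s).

Equation: e^(-x) = x
Fixed-point form: x = e^(-x)
x₀ = 0.57

x_1 = g(0.570000) = 0.565525
x_2 = g(0.565525) = 0.568062
x_3 = g(0.568062) = 0.566623
x_4 = g(0.566623) = 0.567439
x_5 = g(0.567439) = 0.566976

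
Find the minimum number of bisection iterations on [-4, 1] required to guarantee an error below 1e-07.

We need (b-a)/2^n ≤ 1e-07
(1 - (-4))/2^n ≤ 1e-07
5/2^n ≤ 1e-07
2^n ≥ 50000000
n ≥ log₂(50000000) = 25.58
n ≥ 26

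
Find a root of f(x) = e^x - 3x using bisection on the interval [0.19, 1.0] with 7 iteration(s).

f(x) = e^x - 3x
Initial interval: [0.19, 1.0]

Iteration 1:
  c_1 = (0.190000 + 1.000000)/2 = 0.595000
  f(c_1) = f(0.595000) = 0.028031
  f(a) × f(c) ≥ 0, new interval: [0.595000, 1.000000]
Iteration 2:
  c_2 = (0.595000 + 1.000000)/2 = 0.797500
  f(c_2) = f(0.797500) = -0.172516
  f(a) × f(c) < 0, new interval: [0.595000, 0.797500]
Iteration 3:
  c_3 = (0.595000 + 0.797500)/2 = 0.696250
  f(c_3) = f(0.696250) = -0.082535
  f(a) × f(c) < 0, new interval: [0.595000, 0.696250]
Iteration 4:
  c_4 = (0.595000 + 0.696250)/2 = 0.645625
  f(c_4) = f(0.645625) = -0.029696
  f(a) × f(c) < 0, new interval: [0.595000, 0.645625]
Iteration 5:
  c_5 = (0.595000 + 0.645625)/2 = 0.620313
  f(c_5) = f(0.620313) = -0.001428
  f(a) × f(c) < 0, new interval: [0.595000, 0.620313]
Iteration 6:
  c_6 = (0.595000 + 0.620313)/2 = 0.607656
  f(c_6) = f(0.607656) = 0.013154
  f(a) × f(c) ≥ 0, new interval: [0.607656, 0.620313]
Iteration 7:
  c_7 = (0.607656 + 0.620313)/2 = 0.613984
  f(c_7) = f(0.613984) = 0.005826
  f(a) × f(c) ≥ 0, new interval: [0.613984, 0.620313]

After 7 iteration(s), the approximation is c_7 = 0.613984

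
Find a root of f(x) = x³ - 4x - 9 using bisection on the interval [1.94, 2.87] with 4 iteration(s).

f(x) = x³ - 4x - 9
Initial interval: [1.94, 2.87]

Iteration 1:
  c_1 = (1.940000 + 2.870000)/2 = 2.405000
  f(c_1) = f(2.405000) = -4.709420
  f(a) × f(c) ≥ 0, new interval: [2.405000, 2.870000]
Iteration 2:
  c_2 = (2.405000 + 2.870000)/2 = 2.637500
  f(c_2) = f(2.637500) = -1.202479
  f(a) × f(c) ≥ 0, new interval: [2.637500, 2.870000]
Iteration 3:
  c_3 = (2.637500 + 2.870000)/2 = 2.753750
  f(c_3) = f(2.753750) = 0.867069
  f(a) × f(c) < 0, new interval: [2.637500, 2.753750]
Iteration 4:
  c_4 = (2.637500 + 2.753750)/2 = 2.695625
  f(c_4) = f(2.695625) = -0.195026
  f(a) × f(c) ≥ 0, new interval: [2.695625, 2.753750]

After 4 iteration(s), the approximation is c_4 = 2.695625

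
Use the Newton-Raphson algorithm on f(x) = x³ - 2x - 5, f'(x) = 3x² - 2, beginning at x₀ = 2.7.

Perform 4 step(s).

f(x) = x³ - 2x - 5
f'(x) = 3x² - 2
x₀ = 2.7

Newton-Raphson formula: x_{n+1} = x_n - f(x_n)/f'(x_n)

Iteration 1:
  f(2.700000) = 9.283000
  f'(2.700000) = 19.870000
  x_1 = 2.700000 - 9.283000/19.870000 = 2.232813
Iteration 2:
  f(2.232813) = 1.665964
  f'(2.232813) = 12.956366
  x_2 = 2.232813 - 1.665964/12.956366 = 2.104231
Iteration 3:
  f(2.104231) = 0.108623
  f'(2.104231) = 11.283360
  x_3 = 2.104231 - 0.108623/11.283360 = 2.094604
Iteration 4:
  f(2.094604) = 0.000584
  f'(2.094604) = 11.162095
  x_4 = 2.094604 - 0.000584/11.162095 = 2.094551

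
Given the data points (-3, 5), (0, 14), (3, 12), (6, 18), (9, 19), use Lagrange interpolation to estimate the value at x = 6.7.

Lagrange interpolation formula:
P(x) = Σ yᵢ × Lᵢ(x)
where Lᵢ(x) = Π_{j≠i} (x - xⱼ)/(xᵢ - xⱼ)

L_0(6.7) = (6.7 - 0)/(-3 - 0) × (6.7 - 3)/(-3 - 3) × (6.7 - 6)/(-3 - 6) × (6.7 - 9)/(-3 - 9) = -0.020531
L_1(6.7) = (6.7 - (-3))/(0 - (-3)) × (6.7 - 3)/(0 - 3) × (6.7 - 6)/(0 - 6) × (6.7 - 9)/(0 - 9) = 0.118895
L_2(6.7) = (6.7 - (-3))/(3 - (-3)) × (6.7 - 0)/(3 - 0) × (6.7 - 6)/(3 - 6) × (6.7 - 9)/(3 - 9) = -0.322944
L_3(6.7) = (6.7 - (-3))/(6 - (-3)) × (6.7 - 0)/(6 - 0) × (6.7 - 3)/(6 - 3) × (6.7 - 9)/(6 - 9) = 1.137994
L_4(6.7) = (6.7 - (-3))/(9 - (-3)) × (6.7 - 0)/(9 - 0) × (6.7 - 3)/(9 - 3) × (6.7 - 6)/(9 - 6) = 0.086586

P(6.7) = 5×L_0(6.7) + 14×L_1(6.7) + 12×L_2(6.7) + 18×L_3(6.7) + 19×L_4(6.7)
P(6.7) = 19.815572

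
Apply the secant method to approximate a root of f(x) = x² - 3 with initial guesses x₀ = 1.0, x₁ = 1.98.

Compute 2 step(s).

f(x) = x² - 3
x₀ = 1.0, x₁ = 1.98

Secant formula: x_{n+1} = x_n - f(x_n)(x_n - x_{n-1})/(f(x_n) - f(x_{n-1}))

Iteration 1:
  f(1.000000) = -2.000000
  f(1.980000) = 0.920400
  x_2 = 1.980000 - 0.920400×(1.980000 - 1.000000)/(0.920400 - (-2.000000))
       = 1.671141
Iteration 2:
  f(1.980000) = 0.920400
  f(1.671141) = -0.207288
  x_3 = 1.671141 - (-0.207288)×(1.671141 - 1.980000)/(-0.207288 - 0.920400)
       = 1.727914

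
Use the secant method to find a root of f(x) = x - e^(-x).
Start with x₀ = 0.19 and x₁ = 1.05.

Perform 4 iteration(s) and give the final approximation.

f(x) = x - e^(-x)
x₀ = 0.19, x₁ = 1.05

Secant formula: x_{n+1} = x_n - f(x_n)(x_n - x_{n-1})/(f(x_n) - f(x_{n-1}))

Iteration 1:
  f(0.190000) = -0.636959
  f(1.050000) = 0.700062
  x_2 = 1.050000 - 0.700062×(1.050000 - 0.190000)/(0.700062 - (-0.636959))
       = 0.599705
Iteration 2:
  f(1.050000) = 0.700062
  f(0.599705) = 0.050732
  x_3 = 0.599705 - 0.050732×(0.599705 - 1.050000)/(0.050732 - 0.700062)
       = 0.564524
Iteration 3:
  f(0.599705) = 0.050732
  f(0.564524) = -0.004107
  x_4 = 0.564524 - (-0.004107)×(0.564524 - 0.599705)/(-0.004107 - 0.050732)
       = 0.567159
Iteration 4:
  f(0.564524) = -0.004107
  f(0.567159) = 0.000024
  x_5 = 0.567159 - 0.000024×(0.567159 - 0.564524)/(0.000024 - (-0.004107))
       = 0.567143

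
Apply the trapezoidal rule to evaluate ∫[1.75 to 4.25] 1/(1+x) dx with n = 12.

f(x) = 1/(1+x)
a = 1.75, b = 4.25, n = 12
h = (b - a)/n = 0.208333

Trapezoidal rule: (h/2)[f(x₀) + 2f(x₁) + 2f(x₂) + ... + f(xₙ)]

x_0 = 1.7500, f(x_0) = 0.363636, coefficient = 1
x_1 = 1.9583, f(x_1) = 0.338028, coefficient = 2
x_2 = 2.1667, f(x_2) = 0.315789, coefficient = 2
x_3 = 2.3750, f(x_3) = 0.296296, coefficient = 2
x_4 = 2.5833, f(x_4) = 0.279070, coefficient = 2
x_5 = 2.7917, f(x_5) = 0.263736, coefficient = 2
x_6 = 3.0000, f(x_6) = 0.250000, coefficient = 2
x_7 = 3.2083, f(x_7) = 0.237624, coefficient = 2
x_8 = 3.4167, f(x_8) = 0.226415, coefficient = 2
x_9 = 3.6250, f(x_9) = 0.216216, coefficient = 2
x_10 = 3.8333, f(x_10) = 0.206897, coefficient = 2
x_11 = 4.0417, f(x_11) = 0.198347, coefficient = 2
x_12 = 4.2500, f(x_12) = 0.190476, coefficient = 1

I ≈ (0.208333/2) × 6.210950 = 0.646974
Exact value: 0.646627
Error: 0.000347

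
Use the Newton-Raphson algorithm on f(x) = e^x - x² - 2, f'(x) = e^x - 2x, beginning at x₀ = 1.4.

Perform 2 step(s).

f(x) = e^x - x² - 2
f'(x) = e^x - 2x
x₀ = 1.4

Newton-Raphson formula: x_{n+1} = x_n - f(x_n)/f'(x_n)

Iteration 1:
  f(1.400000) = 0.095200
  f'(1.400000) = 1.255200
  x_1 = 1.400000 - 0.095200/1.255200 = 1.324156
Iteration 2:
  f(1.324156) = 0.005622
  f'(1.324156) = 1.110699
  x_2 = 1.324156 - 0.005622/1.110699 = 1.319094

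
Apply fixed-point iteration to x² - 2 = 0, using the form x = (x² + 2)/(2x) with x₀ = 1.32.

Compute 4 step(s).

Equation: x² - 2 = 0
Fixed-point form: x = (x² + 2)/(2x)
x₀ = 1.32

x_1 = g(1.320000) = 1.417576
x_2 = g(1.417576) = 1.414218
x_3 = g(1.414218) = 1.414214
x_4 = g(1.414214) = 1.414214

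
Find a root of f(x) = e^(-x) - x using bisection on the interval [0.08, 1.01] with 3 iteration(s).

f(x) = e^(-x) - x
Initial interval: [0.08, 1.01]

Iteration 1:
  c_1 = (0.080000 + 1.010000)/2 = 0.545000
  f(c_1) = f(0.545000) = 0.034842
  f(a) × f(c) ≥ 0, new interval: [0.545000, 1.010000]
Iteration 2:
  c_2 = (0.545000 + 1.010000)/2 = 0.777500
  f(c_2) = f(0.777500) = -0.317947
  f(a) × f(c) < 0, new interval: [0.545000, 0.777500]
Iteration 3:
  c_3 = (0.545000 + 0.777500)/2 = 0.661250
  f(c_3) = f(0.661250) = -0.145044
  f(a) × f(c) < 0, new interval: [0.545000, 0.661250]

After 3 iteration(s), the approximation is c_3 = 0.661250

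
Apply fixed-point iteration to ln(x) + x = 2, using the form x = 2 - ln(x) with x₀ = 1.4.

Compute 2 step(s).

Equation: ln(x) + x = 2
Fixed-point form: x = 2 - ln(x)
x₀ = 1.4

x_1 = g(1.400000) = 1.663528
x_2 = g(1.663528) = 1.491059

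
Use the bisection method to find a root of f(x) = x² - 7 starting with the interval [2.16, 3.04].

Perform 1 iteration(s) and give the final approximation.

f(x) = x² - 7
Initial interval: [2.16, 3.04]

Iteration 1:
  c_1 = (2.160000 + 3.040000)/2 = 2.600000
  f(c_1) = f(2.600000) = -0.240000
  f(a) × f(c) ≥ 0, new interval: [2.600000, 3.040000]

After 1 iteration(s), the approximation is c_1 = 2.600000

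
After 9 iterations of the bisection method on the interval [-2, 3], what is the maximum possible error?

Bisection error bound: |error| ≤ (b-a)/2^n
|error| ≤ (3 - (-2))/2^9 = 5/2^9
|error| ≤ 0.0097656250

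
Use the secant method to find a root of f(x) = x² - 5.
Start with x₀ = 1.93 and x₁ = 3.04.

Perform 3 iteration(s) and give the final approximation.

f(x) = x² - 5
x₀ = 1.93, x₁ = 3.04

Secant formula: x_{n+1} = x_n - f(x_n)(x_n - x_{n-1})/(f(x_n) - f(x_{n-1}))

Iteration 1:
  f(1.930000) = -1.275100
  f(3.040000) = 4.241600
  x_2 = 3.040000 - 4.241600×(3.040000 - 1.930000)/(4.241600 - (-1.275100))
       = 2.186559
Iteration 2:
  f(3.040000) = 4.241600
  f(2.186559) = -0.218958
  x_3 = 2.186559 - (-0.218958)×(2.186559 - 3.040000)/(-0.218958 - 4.241600)
       = 2.228453
Iteration 3:
  f(2.186559) = -0.218958
  f(2.228453) = -0.033998
  x_4 = 2.228453 - (-0.033998)×(2.228453 - 2.186559)/(-0.033998 - (-0.218958))
       = 2.236153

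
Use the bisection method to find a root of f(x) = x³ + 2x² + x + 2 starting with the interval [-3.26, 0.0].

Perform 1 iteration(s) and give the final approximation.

f(x) = x³ + 2x² + x + 2
Initial interval: [-3.26, 0.0]

Iteration 1:
  c_1 = (-3.260000 + 0.000000)/2 = -1.630000
  f(c_1) = f(-1.630000) = 1.353053
  f(a) × f(c) < 0, new interval: [-3.260000, -1.630000]

After 1 iteration(s), the approximation is c_1 = -1.630000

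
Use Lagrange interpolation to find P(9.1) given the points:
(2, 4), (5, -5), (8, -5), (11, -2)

Lagrange interpolation formula:
P(x) = Σ yᵢ × Lᵢ(x)
where Lᵢ(x) = Π_{j≠i} (x - xⱼ)/(xᵢ - xⱼ)

L_0(9.1) = (9.1 - 5)/(2 - 5) × (9.1 - 8)/(2 - 8) × (9.1 - 11)/(2 - 11) = 0.052895
L_1(9.1) = (9.1 - 2)/(5 - 2) × (9.1 - 8)/(5 - 8) × (9.1 - 11)/(5 - 11) = -0.274796
L_2(9.1) = (9.1 - 2)/(8 - 2) × (9.1 - 5)/(8 - 5) × (9.1 - 11)/(8 - 11) = 1.024241
L_3(9.1) = (9.1 - 2)/(11 - 2) × (9.1 - 5)/(11 - 5) × (9.1 - 8)/(11 - 8) = 0.197660

P(9.1) = 4×L_0(9.1) + (-5)×L_1(9.1) + (-5)×L_2(9.1) + (-2)×L_3(9.1)
P(9.1) = -3.930963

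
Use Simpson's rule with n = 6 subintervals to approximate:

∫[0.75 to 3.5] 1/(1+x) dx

f(x) = 1/(1+x)
a = 0.75, b = 3.5, n = 6
h = (b - a)/n = 0.458333

Simpson's rule: (h/3)[f(x₀) + 4f(x₁) + 2f(x₂) + ... + f(xₙ)]

x_0 = 0.7500, f(x_0) = 0.571429, coefficient = 1
x_1 = 1.2083, f(x_1) = 0.452830, coefficient = 4
x_2 = 1.6667, f(x_2) = 0.375000, coefficient = 2
x_3 = 2.1250, f(x_3) = 0.320000, coefficient = 4
x_4 = 2.5833, f(x_4) = 0.279070, coefficient = 2
x_5 = 3.0417, f(x_5) = 0.247423, coefficient = 4
x_6 = 3.5000, f(x_6) = 0.222222, coefficient = 1

I ≈ (0.458333/3) × 6.182802 = 0.944595
Exact value: 0.944462
Error: 0.000133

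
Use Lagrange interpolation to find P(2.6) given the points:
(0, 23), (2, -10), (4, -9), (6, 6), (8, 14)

Lagrange interpolation formula:
P(x) = Σ yᵢ × Lᵢ(x)
where Lᵢ(x) = Π_{j≠i} (x - xⱼ)/(xᵢ - xⱼ)

L_0(2.6) = (2.6 - 2)/(0 - 2) × (2.6 - 4)/(0 - 4) × (2.6 - 6)/(0 - 6) × (2.6 - 8)/(0 - 8) = -0.040163
L_1(2.6) = (2.6 - 0)/(2 - 0) × (2.6 - 4)/(2 - 4) × (2.6 - 6)/(2 - 6) × (2.6 - 8)/(2 - 8) = 0.696150
L_2(2.6) = (2.6 - 0)/(4 - 0) × (2.6 - 2)/(4 - 2) × (2.6 - 6)/(4 - 6) × (2.6 - 8)/(4 - 8) = 0.447525
L_3(2.6) = (2.6 - 0)/(6 - 0) × (2.6 - 2)/(6 - 2) × (2.6 - 4)/(6 - 4) × (2.6 - 8)/(6 - 8) = -0.122850
L_4(2.6) = (2.6 - 0)/(8 - 0) × (2.6 - 2)/(8 - 2) × (2.6 - 4)/(8 - 4) × (2.6 - 6)/(8 - 6) = 0.019338

P(2.6) = 23×L_0(2.6) + (-10)×L_1(2.6) + (-9)×L_2(2.6) + 6×L_3(2.6) + 14×L_4(2.6)
P(2.6) = -12.379337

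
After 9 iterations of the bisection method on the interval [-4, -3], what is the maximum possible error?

Bisection error bound: |error| ≤ (b-a)/2^n
|error| ≤ (-3 - (-4))/2^9 = 1/2^9
|error| ≤ 0.0019531250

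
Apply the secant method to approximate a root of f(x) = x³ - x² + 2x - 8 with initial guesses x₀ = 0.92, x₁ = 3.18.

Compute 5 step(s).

f(x) = x³ - x² + 2x - 8
x₀ = 0.92, x₁ = 3.18

Secant formula: x_{n+1} = x_n - f(x_n)(x_n - x_{n-1})/(f(x_n) - f(x_{n-1}))

Iteration 1:
  f(0.920000) = -6.227712
  f(3.180000) = 20.405032
  x_2 = 3.180000 - 20.405032×(3.180000 - 0.920000)/(20.405032 - (-6.227712))
       = 1.448471
Iteration 2:
  f(3.180000) = 20.405032
  f(1.448471) = -4.162136
  x_3 = 1.448471 - (-4.162136)×(1.448471 - 3.180000)/(-4.162136 - 20.405032)
       = 1.741824
Iteration 3:
  f(1.448471) = -4.162136
  f(1.741824) = -2.265693
  x_4 = 1.741824 - (-2.265693)×(1.741824 - 1.448471)/(-2.265693 - (-4.162136))
       = 2.092295
Iteration 4:
  f(1.741824) = -2.265693
  f(2.092295) = 0.966332
  x_5 = 2.092295 - 0.966332×(2.092295 - 1.741824)/(0.966332 - (-2.265693))
       = 1.987509
Iteration 5:
  f(2.092295) = 0.966332
  f(1.987509) = -0.124130
  x_6 = 1.987509 - (-0.124130)×(1.987509 - 2.092295)/(-0.124130 - 0.966332)
       = 1.999437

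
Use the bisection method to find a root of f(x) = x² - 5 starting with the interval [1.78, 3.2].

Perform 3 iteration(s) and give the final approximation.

f(x) = x² - 5
Initial interval: [1.78, 3.2]

Iteration 1:
  c_1 = (1.780000 + 3.200000)/2 = 2.490000
  f(c_1) = f(2.490000) = 1.200100
  f(a) × f(c) < 0, new interval: [1.780000, 2.490000]
Iteration 2:
  c_2 = (1.780000 + 2.490000)/2 = 2.135000
  f(c_2) = f(2.135000) = -0.441775
  f(a) × f(c) ≥ 0, new interval: [2.135000, 2.490000]
Iteration 3:
  c_3 = (2.135000 + 2.490000)/2 = 2.312500
  f(c_3) = f(2.312500) = 0.347656
  f(a) × f(c) < 0, new interval: [2.135000, 2.312500]

After 3 iteration(s), the approximation is c_3 = 2.312500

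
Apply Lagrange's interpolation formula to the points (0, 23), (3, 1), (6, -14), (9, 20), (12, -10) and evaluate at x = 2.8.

Lagrange interpolation formula:
P(x) = Σ yᵢ × Lᵢ(x)
where Lᵢ(x) = Π_{j≠i} (x - xⱼ)/(xᵢ - xⱼ)

L_0(2.8) = (2.8 - 3)/(0 - 3) × (2.8 - 6)/(0 - 6) × (2.8 - 9)/(0 - 9) × (2.8 - 12)/(0 - 12) = 0.018779
L_1(2.8) = (2.8 - 0)/(3 - 0) × (2.8 - 6)/(3 - 6) × (2.8 - 9)/(3 - 9) × (2.8 - 12)/(3 - 12) = 1.051602
L_2(2.8) = (2.8 - 0)/(6 - 0) × (2.8 - 3)/(6 - 3) × (2.8 - 9)/(6 - 9) × (2.8 - 12)/(6 - 12) = -0.098588
L_3(2.8) = (2.8 - 0)/(9 - 0) × (2.8 - 3)/(9 - 3) × (2.8 - 6)/(9 - 6) × (2.8 - 12)/(9 - 12) = 0.033923
L_4(2.8) = (2.8 - 0)/(12 - 0) × (2.8 - 3)/(12 - 3) × (2.8 - 6)/(12 - 6) × (2.8 - 9)/(12 - 9) = -0.005715

P(2.8) = 23×L_0(2.8) + 1×L_1(2.8) + (-14)×L_2(2.8) + 20×L_3(2.8) + (-10)×L_4(2.8)
P(2.8) = 3.599342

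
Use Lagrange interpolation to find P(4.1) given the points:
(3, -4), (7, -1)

Lagrange interpolation formula:
P(x) = Σ yᵢ × Lᵢ(x)
where Lᵢ(x) = Π_{j≠i} (x - xⱼ)/(xᵢ - xⱼ)

L_0(4.1) = (4.1 - 7)/(3 - 7) = 0.725000
L_1(4.1) = (4.1 - 3)/(7 - 3) = 0.275000

P(4.1) = (-4)×L_0(4.1) + (-1)×L_1(4.1)
P(4.1) = -3.175000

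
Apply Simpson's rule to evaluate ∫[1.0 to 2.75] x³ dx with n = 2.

f(x) = x³
a = 1.0, b = 2.75, n = 2
h = (b - a)/n = 0.875000

Simpson's rule: (h/3)[f(x₀) + 4f(x₁) + 2f(x₂) + ... + f(xₙ)]

x_0 = 1.0000, f(x_0) = 1.000000, coefficient = 1
x_1 = 1.8750, f(x_1) = 6.591797, coefficient = 4
x_2 = 2.7500, f(x_2) = 20.796875, coefficient = 1

I ≈ (0.875000/3) × 48.164062 = 14.047852
Exact value: 14.047852
Error: 0.000000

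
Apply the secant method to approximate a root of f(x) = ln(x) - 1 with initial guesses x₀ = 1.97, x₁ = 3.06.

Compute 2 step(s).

f(x) = ln(x) - 1
x₀ = 1.97, x₁ = 3.06

Secant formula: x_{n+1} = x_n - f(x_n)(x_n - x_{n-1})/(f(x_n) - f(x_{n-1}))

Iteration 1:
  f(1.970000) = -0.321966
  f(3.060000) = 0.118415
  x_2 = 3.060000 - 0.118415×(3.060000 - 1.970000)/(0.118415 - (-0.321966))
       = 2.766908
Iteration 2:
  f(3.060000) = 0.118415
  f(2.766908) = 0.017730
  x_3 = 2.766908 - 0.017730×(2.766908 - 3.060000)/(0.017730 - 0.118415)
       = 2.715295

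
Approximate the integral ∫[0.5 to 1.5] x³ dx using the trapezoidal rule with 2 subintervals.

f(x) = x³
a = 0.5, b = 1.5, n = 2
h = (b - a)/n = 0.500000

Trapezoidal rule: (h/2)[f(x₀) + 2f(x₁) + 2f(x₂) + ... + f(xₙ)]

x_0 = 0.5000, f(x_0) = 0.125000, coefficient = 1
x_1 = 1.0000, f(x_1) = 1.000000, coefficient = 2
x_2 = 1.5000, f(x_2) = 3.375000, coefficient = 1

I ≈ (0.500000/2) × 5.500000 = 1.375000
Exact value: 1.250000
Error: 0.125000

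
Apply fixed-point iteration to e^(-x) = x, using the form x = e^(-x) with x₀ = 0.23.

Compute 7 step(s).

Equation: e^(-x) = x
Fixed-point form: x = e^(-x)
x₀ = 0.23

x_1 = g(0.230000) = 0.794534
x_2 = g(0.794534) = 0.451792
x_3 = g(0.451792) = 0.636487
x_4 = g(0.636487) = 0.529148
x_5 = g(0.529148) = 0.589107
x_6 = g(0.589107) = 0.554823
x_7 = g(0.554823) = 0.574174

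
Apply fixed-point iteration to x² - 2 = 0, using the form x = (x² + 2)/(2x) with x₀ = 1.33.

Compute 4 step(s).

Equation: x² - 2 = 0
Fixed-point form: x = (x² + 2)/(2x)
x₀ = 1.33

x_1 = g(1.330000) = 1.416880
x_2 = g(1.416880) = 1.414216
x_3 = g(1.414216) = 1.414214
x_4 = g(1.414214) = 1.414214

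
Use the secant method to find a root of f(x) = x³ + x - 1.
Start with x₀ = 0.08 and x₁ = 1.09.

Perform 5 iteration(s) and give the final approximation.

f(x) = x³ + x - 1
x₀ = 0.08, x₁ = 1.09

Secant formula: x_{n+1} = x_n - f(x_n)(x_n - x_{n-1})/(f(x_n) - f(x_{n-1}))

Iteration 1:
  f(0.080000) = -0.919488
  f(1.090000) = 1.385029
  x_2 = 1.090000 - 1.385029×(1.090000 - 0.080000)/(1.385029 - (-0.919488))
       = 0.482984
Iteration 2:
  f(1.090000) = 1.385029
  f(0.482984) = -0.404349
  x_3 = 0.482984 - (-0.404349)×(0.482984 - 1.090000)/(-0.404349 - 1.385029)
       = 0.620152
Iteration 3:
  f(0.482984) = -0.404349
  f(0.620152) = -0.141344
  x_4 = 0.620152 - (-0.141344)×(0.620152 - 0.482984)/(-0.141344 - (-0.404349))
       = 0.693869
Iteration 4:
  f(0.620152) = -0.141344
  f(0.693869) = 0.027936
  x_5 = 0.693869 - 0.027936×(0.693869 - 0.620152)/(0.027936 - (-0.141344))
       = 0.681704
Iteration 5:
  f(0.693869) = 0.027936
  f(0.681704) = -0.001494
  x_6 = 0.681704 - (-0.001494)×(0.681704 - 0.693869)/(-0.001494 - 0.027936)
       = 0.682322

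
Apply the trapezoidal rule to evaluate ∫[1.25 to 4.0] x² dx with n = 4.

f(x) = x²
a = 1.25, b = 4.0, n = 4
h = (b - a)/n = 0.687500

Trapezoidal rule: (h/2)[f(x₀) + 2f(x₁) + 2f(x₂) + ... + f(xₙ)]

x_0 = 1.2500, f(x_0) = 1.562500, coefficient = 1
x_1 = 1.9375, f(x_1) = 3.753906, coefficient = 2
x_2 = 2.6250, f(x_2) = 6.890625, coefficient = 2
x_3 = 3.3125, f(x_3) = 10.972656, coefficient = 2
x_4 = 4.0000, f(x_4) = 16.000000, coefficient = 1

I ≈ (0.687500/2) × 60.796875 = 20.898926
Exact value: 20.682292
Error: 0.216634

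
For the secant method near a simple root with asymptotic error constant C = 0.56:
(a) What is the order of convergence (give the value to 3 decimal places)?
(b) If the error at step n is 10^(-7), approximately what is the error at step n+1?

(a) Secant method has superlinear convergence with order φ = (1+√5)/2 ≈ 1.618.
    This means |e_{n+1}| ≈ C|e_n|^1.618.

(b) With |e_n| = 10^(-7) and C = 0.56:
    |e_{n+1}| ≈ 0.56 × (10^(-7))^1.618 = 0.56 × 10^(-11.33)

(a) ≈ 1.618 (golden ratio); (b) |e_{n+1}| ≈ 2.642e-12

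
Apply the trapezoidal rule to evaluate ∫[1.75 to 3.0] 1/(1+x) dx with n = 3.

f(x) = 1/(1+x)
a = 1.75, b = 3.0, n = 3
h = (b - a)/n = 0.416667

Trapezoidal rule: (h/2)[f(x₀) + 2f(x₁) + 2f(x₂) + ... + f(xₙ)]

x_0 = 1.7500, f(x_0) = 0.363636, coefficient = 1
x_1 = 2.1667, f(x_1) = 0.315789, coefficient = 2
x_2 = 2.5833, f(x_2) = 0.279070, coefficient = 2
x_3 = 3.0000, f(x_3) = 0.250000, coefficient = 1

I ≈ (0.416667/2) × 1.803355 = 0.375699
Exact value: 0.374693
Error: 0.001005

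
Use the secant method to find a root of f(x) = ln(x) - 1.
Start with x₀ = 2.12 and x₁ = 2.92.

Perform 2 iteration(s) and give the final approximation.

f(x) = ln(x) - 1
x₀ = 2.12, x₁ = 2.92

Secant formula: x_{n+1} = x_n - f(x_n)(x_n - x_{n-1})/(f(x_n) - f(x_{n-1}))

Iteration 1:
  f(2.120000) = -0.248584
  f(2.920000) = 0.071584
  x_2 = 2.920000 - 0.071584×(2.920000 - 2.120000)/(0.071584 - (-0.248584))
       = 2.741135
Iteration 2:
  f(2.920000) = 0.071584
  f(2.741135) = 0.008372
  x_3 = 2.741135 - 0.008372×(2.741135 - 2.920000)/(0.008372 - 0.071584)
       = 2.717445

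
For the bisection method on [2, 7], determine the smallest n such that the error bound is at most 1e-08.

We need (b-a)/2^n ≤ 1e-08
(7 - 2)/2^n ≤ 1e-08
5/2^n ≤ 1e-08
2^n ≥ 500000000
n ≥ log₂(500000000) = 28.90
n ≥ 29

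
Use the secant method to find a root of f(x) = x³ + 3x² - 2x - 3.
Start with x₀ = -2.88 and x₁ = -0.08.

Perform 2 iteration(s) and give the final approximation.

f(x) = x³ + 3x² - 2x - 3
x₀ = -2.88, x₁ = -0.08

Secant formula: x_{n+1} = x_n - f(x_n)(x_n - x_{n-1})/(f(x_n) - f(x_{n-1}))

Iteration 1:
  f(-2.880000) = 3.755328
  f(-0.080000) = -2.821312
  x_2 = -0.080000 - (-2.821312)×(-0.080000 - (-2.880000))/(-2.821312 - 3.755328)
       = -1.281172
Iteration 2:
  f(-0.080000) = -2.821312
  f(-1.281172) = 2.383630
  x_3 = -1.281172 - 2.383630×(-1.281172 - (-0.080000))/(2.383630 - (-2.821312))
       = -0.731089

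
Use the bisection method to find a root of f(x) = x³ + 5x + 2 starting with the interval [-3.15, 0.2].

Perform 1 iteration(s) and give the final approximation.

f(x) = x³ + 5x + 2
Initial interval: [-3.15, 0.2]

Iteration 1:
  c_1 = (-3.150000 + 0.200000)/2 = -1.475000
  f(c_1) = f(-1.475000) = -8.584047
  f(a) × f(c) ≥ 0, new interval: [-1.475000, 0.200000]

After 1 iteration(s), the approximation is c_1 = -1.475000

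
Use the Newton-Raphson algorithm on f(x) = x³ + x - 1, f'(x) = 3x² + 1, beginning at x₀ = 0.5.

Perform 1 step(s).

f(x) = x³ + x - 1
f'(x) = 3x² + 1
x₀ = 0.5

Newton-Raphson formula: x_{n+1} = x_n - f(x_n)/f'(x_n)

Iteration 1:
  f(0.500000) = -0.375000
  f'(0.500000) = 1.750000
  x_1 = 0.500000 - (-0.375000)/1.750000 = 0.714286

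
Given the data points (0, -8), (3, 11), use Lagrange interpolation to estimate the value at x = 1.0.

Lagrange interpolation formula:
P(x) = Σ yᵢ × Lᵢ(x)
where Lᵢ(x) = Π_{j≠i} (x - xⱼ)/(xᵢ - xⱼ)

L_0(1.0) = (1.0 - 3)/(0 - 3) = 0.666667
L_1(1.0) = (1.0 - 0)/(3 - 0) = 0.333333

P(1.0) = (-8)×L_0(1.0) + 11×L_1(1.0)
P(1.0) = -1.666667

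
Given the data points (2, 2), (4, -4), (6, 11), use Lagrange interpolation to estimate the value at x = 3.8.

Lagrange interpolation formula:
P(x) = Σ yᵢ × Lᵢ(x)
where Lᵢ(x) = Π_{j≠i} (x - xⱼ)/(xᵢ - xⱼ)

L_0(3.8) = (3.8 - 4)/(2 - 4) × (3.8 - 6)/(2 - 6) = 0.055000
L_1(3.8) = (3.8 - 2)/(4 - 2) × (3.8 - 6)/(4 - 6) = 0.990000
L_2(3.8) = (3.8 - 2)/(6 - 2) × (3.8 - 4)/(6 - 4) = -0.045000

P(3.8) = 2×L_0(3.8) + (-4)×L_1(3.8) + 11×L_2(3.8)
P(3.8) = -4.345000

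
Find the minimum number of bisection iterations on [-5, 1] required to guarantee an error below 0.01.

We need (b-a)/2^n ≤ 0.01
(1 - (-5))/2^n ≤ 0.01
6/2^n ≤ 0.01
2^n ≥ 600
n ≥ log₂(600) = 9.23
n ≥ 10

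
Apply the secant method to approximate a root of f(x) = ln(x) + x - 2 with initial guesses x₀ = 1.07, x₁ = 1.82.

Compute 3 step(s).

f(x) = ln(x) + x - 2
x₀ = 1.07, x₁ = 1.82

Secant formula: x_{n+1} = x_n - f(x_n)(x_n - x_{n-1})/(f(x_n) - f(x_{n-1}))

Iteration 1:
  f(1.070000) = -0.862341
  f(1.820000) = 0.418837
  x_2 = 1.820000 - 0.418837×(1.820000 - 1.070000)/(0.418837 - (-0.862341))
       = 1.574814
Iteration 2:
  f(1.820000) = 0.418837
  f(1.574814) = 0.028951
  x_3 = 1.574814 - 0.028951×(1.574814 - 1.820000)/(0.028951 - 0.418837)
       = 1.556608
Iteration 3:
  f(1.574814) = 0.028951
  f(1.556608) = -0.000884
  x_4 = 1.556608 - (-0.000884)×(1.556608 - 1.574814)/(-0.000884 - 0.028951)
       = 1.557147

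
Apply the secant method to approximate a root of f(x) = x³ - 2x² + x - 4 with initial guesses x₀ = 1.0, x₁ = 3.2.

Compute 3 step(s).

f(x) = x³ - 2x² + x - 4
x₀ = 1.0, x₁ = 3.2

Secant formula: x_{n+1} = x_n - f(x_n)(x_n - x_{n-1})/(f(x_n) - f(x_{n-1}))

Iteration 1:
  f(1.000000) = -4.000000
  f(3.200000) = 11.488000
  x_2 = 3.200000 - 11.488000×(3.200000 - 1.000000)/(11.488000 - (-4.000000))
       = 1.568182
Iteration 2:
  f(3.200000) = 11.488000
  f(1.568182) = -3.493743
  x_3 = 1.568182 - (-3.493743)×(1.568182 - 3.200000)/(-3.493743 - 11.488000)
       = 1.948722
Iteration 3:
  f(1.568182) = -3.493743
  f(1.948722) = -2.246008
  x_4 = 1.948722 - (-2.246008)×(1.948722 - 1.568182)/(-2.246008 - (-3.493743))
       = 2.633720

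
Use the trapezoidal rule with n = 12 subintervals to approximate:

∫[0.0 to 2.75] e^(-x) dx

f(x) = e^(-x)
a = 0.0, b = 2.75, n = 12
h = (b - a)/n = 0.229167

Trapezoidal rule: (h/2)[f(x₀) + 2f(x₁) + 2f(x₂) + ... + f(xₙ)]

x_0 = 0.0000, f(x_0) = 1.000000, coefficient = 1
x_1 = 0.2292, f(x_1) = 0.795196, coefficient = 2
x_2 = 0.4583, f(x_2) = 0.632337, coefficient = 2
x_3 = 0.6875, f(x_3) = 0.502832, coefficient = 2
x_4 = 0.9167, f(x_4) = 0.399850, coefficient = 2
x_5 = 1.1458, f(x_5) = 0.317959, coefficient = 2
x_6 = 1.3750, f(x_6) = 0.252840, coefficient = 2
x_7 = 1.6042, f(x_7) = 0.201057, coefficient = 2
x_8 = 1.8333, f(x_8) = 0.159880, coefficient = 2
x_9 = 2.0625, f(x_9) = 0.127136, coefficient = 2
x_10 = 2.2917, f(x_10) = 0.101098, coefficient = 2
x_11 = 2.5208, f(x_11) = 0.080393, coefficient = 2
x_12 = 2.7500, f(x_12) = 0.063928, coefficient = 1

I ≈ (0.229167/2) × 8.205078 = 0.940165
Exact value: 0.936072
Error: 0.004093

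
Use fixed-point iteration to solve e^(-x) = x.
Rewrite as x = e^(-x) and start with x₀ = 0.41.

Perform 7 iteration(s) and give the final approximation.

Equation: e^(-x) = x
Fixed-point form: x = e^(-x)
x₀ = 0.41

x_1 = g(0.410000) = 0.663650
x_2 = g(0.663650) = 0.514968
x_3 = g(0.514968) = 0.597520
x_4 = g(0.597520) = 0.550175
x_5 = g(0.550175) = 0.576849
x_6 = g(0.576849) = 0.561665
x_7 = g(0.561665) = 0.570259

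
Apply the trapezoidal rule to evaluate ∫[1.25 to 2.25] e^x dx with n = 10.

f(x) = e^x
a = 1.25, b = 2.25, n = 10
h = (b - a)/n = 0.100000

Trapezoidal rule: (h/2)[f(x₀) + 2f(x₁) + 2f(x₂) + ... + f(xₙ)]

x_0 = 1.2500, f(x_0) = 3.490343, coefficient = 1
x_1 = 1.3500, f(x_1) = 3.857426, coefficient = 2
x_2 = 1.4500, f(x_2) = 4.263115, coefficient = 2
x_3 = 1.5500, f(x_3) = 4.711470, coefficient = 2
x_4 = 1.6500, f(x_4) = 5.206980, coefficient = 2
x_5 = 1.7500, f(x_5) = 5.754603, coefficient = 2
x_6 = 1.8500, f(x_6) = 6.359820, coefficient = 2
x_7 = 1.9500, f(x_7) = 7.028688, coefficient = 2
x_8 = 2.0500, f(x_8) = 7.767901, coefficient = 2
x_9 = 2.1500, f(x_9) = 8.584858, coefficient = 2
x_10 = 2.2500, f(x_10) = 9.487736, coefficient = 1

I ≈ (0.100000/2) × 120.047797 = 6.002390
Exact value: 5.997393
Error: 0.004997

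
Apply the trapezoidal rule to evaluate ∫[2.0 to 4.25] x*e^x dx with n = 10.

f(x) = x*e^x
a = 2.0, b = 4.25, n = 10
h = (b - a)/n = 0.225000

Trapezoidal rule: (h/2)[f(x₀) + 2f(x₁) + 2f(x₂) + ... + f(xₙ)]

x_0 = 2.0000, f(x_0) = 14.778112, coefficient = 1
x_1 = 2.2250, f(x_1) = 20.588999, coefficient = 2
x_2 = 2.4500, f(x_2) = 28.391449, coefficient = 2
x_3 = 2.6750, f(x_3) = 38.820536, coefficient = 2
x_4 = 2.9000, f(x_4) = 52.705022, coefficient = 2
x_5 = 3.1250, f(x_5) = 71.124672, coefficient = 2
x_6 = 3.3500, f(x_6) = 95.484158, coefficient = 2
x_7 = 3.5750, f(x_7) = 127.608269, coefficient = 2
x_8 = 3.8000, f(x_8) = 169.864501, coefficient = 2
x_9 = 4.0250, f(x_9) = 225.320743, coefficient = 2
x_10 = 4.2500, f(x_10) = 297.948002, coefficient = 1

I ≈ (0.225000/2) × 1972.542813 = 221.911066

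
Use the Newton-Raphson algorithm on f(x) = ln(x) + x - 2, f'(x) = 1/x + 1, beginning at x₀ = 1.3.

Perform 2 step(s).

f(x) = ln(x) + x - 2
f'(x) = 1/x + 1
x₀ = 1.3

Newton-Raphson formula: x_{n+1} = x_n - f(x_n)/f'(x_n)

Iteration 1:
  f(1.300000) = -0.437636
  f'(1.300000) = 1.769231
  x_1 = 1.300000 - (-0.437636)/1.769231 = 1.547359
Iteration 2:
  f(1.547359) = -0.016091
  f'(1.547359) = 1.646262
  x_2 = 1.547359 - (-0.016091)/1.646262 = 1.557134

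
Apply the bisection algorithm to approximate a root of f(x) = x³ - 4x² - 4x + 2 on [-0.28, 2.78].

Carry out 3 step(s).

f(x) = x³ - 4x² - 4x + 2
Initial interval: [-0.28, 2.78]

Iteration 1:
  c_1 = (-0.280000 + 2.780000)/2 = 1.250000
  f(c_1) = f(1.250000) = -7.296875
  f(a) × f(c) < 0, new interval: [-0.280000, 1.250000]
Iteration 2:
  c_2 = (-0.280000 + 1.250000)/2 = 0.485000
  f(c_2) = f(0.485000) = -0.766816
  f(a) × f(c) < 0, new interval: [-0.280000, 0.485000]
Iteration 3:
  c_3 = (-0.280000 + 0.485000)/2 = 0.102500
  f(c_3) = f(0.102500) = 1.549052
  f(a) × f(c) ≥ 0, new interval: [0.102500, 0.485000]

After 3 iteration(s), the approximation is c_3 = 0.102500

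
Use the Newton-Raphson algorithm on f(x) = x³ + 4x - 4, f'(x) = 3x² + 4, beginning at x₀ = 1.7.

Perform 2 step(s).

f(x) = x³ + 4x - 4
f'(x) = 3x² + 4
x₀ = 1.7

Newton-Raphson formula: x_{n+1} = x_n - f(x_n)/f'(x_n)

Iteration 1:
  f(1.700000) = 7.713000
  f'(1.700000) = 12.670000
  x_1 = 1.700000 - 7.713000/12.670000 = 1.091239
Iteration 2:
  f(1.091239) = 1.664407
  f'(1.091239) = 7.572409
  x_2 = 1.091239 - 1.664407/7.572409 = 0.871440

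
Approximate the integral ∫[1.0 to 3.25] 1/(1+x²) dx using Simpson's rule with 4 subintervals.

f(x) = 1/(1+x²)
a = 1.0, b = 3.25, n = 4
h = (b - a)/n = 0.562500

Simpson's rule: (h/3)[f(x₀) + 4f(x₁) + 2f(x₂) + ... + f(xₙ)]

x_0 = 1.0000, f(x_0) = 0.500000, coefficient = 1
x_1 = 1.5625, f(x_1) = 0.290579, coefficient = 4
x_2 = 2.1250, f(x_2) = 0.181303, coefficient = 2
x_3 = 2.6875, f(x_3) = 0.121615, coefficient = 4
x_4 = 3.2500, f(x_4) = 0.086486, coefficient = 1

I ≈ (0.562500/3) × 2.597869 = 0.487100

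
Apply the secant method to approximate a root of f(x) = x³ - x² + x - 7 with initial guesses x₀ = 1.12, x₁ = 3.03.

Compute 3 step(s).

f(x) = x³ - x² + x - 7
x₀ = 1.12, x₁ = 3.03

Secant formula: x_{n+1} = x_n - f(x_n)(x_n - x_{n-1})/(f(x_n) - f(x_{n-1}))

Iteration 1:
  f(1.120000) = -5.729472
  f(3.030000) = 14.667227
  x_2 = 3.030000 - 14.667227×(3.030000 - 1.120000)/(14.667227 - (-5.729472))
       = 1.656523
Iteration 2:
  f(3.030000) = 14.667227
  f(1.656523) = -3.541935
  x_3 = 1.656523 - (-3.541935)×(1.656523 - 3.030000)/(-3.541935 - 14.667227)
       = 1.923683
Iteration 3:
  f(1.656523) = -3.541935
  f(1.923683) = -1.658175
  x_4 = 1.923683 - (-1.658175)×(1.923683 - 1.656523)/(-1.658175 - (-3.541935))
       = 2.158850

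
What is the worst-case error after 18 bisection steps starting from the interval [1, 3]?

Bisection error bound: |error| ≤ (b-a)/2^n
|error| ≤ (3 - 1)/2^18 = 2/2^18
|error| ≤ 0.0000076294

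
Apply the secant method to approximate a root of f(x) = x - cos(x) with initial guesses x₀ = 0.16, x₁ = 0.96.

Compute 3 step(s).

f(x) = x - cos(x)
x₀ = 0.16, x₁ = 0.96

Secant formula: x_{n+1} = x_n - f(x_n)(x_n - x_{n-1})/(f(x_n) - f(x_{n-1}))

Iteration 1:
  f(0.160000) = -0.827227
  f(0.960000) = 0.386480
  x_2 = 0.960000 - 0.386480×(0.960000 - 0.160000)/(0.386480 - (-0.827227))
       = 0.705257
Iteration 2:
  f(0.960000) = 0.386480
  f(0.705257) = -0.056189
  x_3 = 0.705257 - (-0.056189)×(0.705257 - 0.960000)/(-0.056189 - 0.386480)
       = 0.737592
Iteration 3:
  f(0.705257) = -0.056189
  f(0.737592) = -0.002499
  x_4 = 0.737592 - (-0.002499)×(0.737592 - 0.705257)/(-0.002499 - (-0.056189))
       = 0.739096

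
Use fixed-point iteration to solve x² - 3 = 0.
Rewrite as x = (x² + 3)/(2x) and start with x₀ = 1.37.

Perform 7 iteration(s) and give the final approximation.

Equation: x² - 3 = 0
Fixed-point form: x = (x² + 3)/(2x)
x₀ = 1.37

x_1 = g(1.370000) = 1.779891
x_2 = g(1.779891) = 1.732694
x_3 = g(1.732694) = 1.732051
x_4 = g(1.732051) = 1.732051
x_5 = g(1.732051) = 1.732051
x_6 = g(1.732051) = 1.732051
x_7 = g(1.732051) = 1.732051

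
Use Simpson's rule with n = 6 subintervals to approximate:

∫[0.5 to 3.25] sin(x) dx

f(x) = sin(x)
a = 0.5, b = 3.25, n = 6
h = (b - a)/n = 0.458333

Simpson's rule: (h/3)[f(x₀) + 4f(x₁) + 2f(x₂) + ... + f(xₙ)]

x_0 = 0.5000, f(x_0) = 0.479426, coefficient = 1
x_1 = 0.9583, f(x_1) = 0.818235, coefficient = 4
x_2 = 1.4167, f(x_2) = 0.988146, coefficient = 2
x_3 = 1.8750, f(x_3) = 0.954086, coefficient = 4
x_4 = 2.3333, f(x_4) = 0.723086, coefficient = 2
x_5 = 2.7917, f(x_5) = 0.342828, coefficient = 4
x_6 = 3.2500, f(x_6) = -0.108195, coefficient = 1

I ≈ (0.458333/3) × 12.254288 = 1.872183
Exact value: 1.871712
Error: 0.000471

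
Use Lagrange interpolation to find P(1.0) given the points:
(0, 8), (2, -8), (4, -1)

Lagrange interpolation formula:
P(x) = Σ yᵢ × Lᵢ(x)
where Lᵢ(x) = Π_{j≠i} (x - xⱼ)/(xᵢ - xⱼ)

L_0(1.0) = (1.0 - 2)/(0 - 2) × (1.0 - 4)/(0 - 4) = 0.375000
L_1(1.0) = (1.0 - 0)/(2 - 0) × (1.0 - 4)/(2 - 4) = 0.750000
L_2(1.0) = (1.0 - 0)/(4 - 0) × (1.0 - 2)/(4 - 2) = -0.125000

P(1.0) = 8×L_0(1.0) + (-8)×L_1(1.0) + (-1)×L_2(1.0)
P(1.0) = -2.875000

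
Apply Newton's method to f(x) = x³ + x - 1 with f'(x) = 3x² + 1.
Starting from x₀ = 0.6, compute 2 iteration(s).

f(x) = x³ + x - 1
f'(x) = 3x² + 1
x₀ = 0.6

Newton-Raphson formula: x_{n+1} = x_n - f(x_n)/f'(x_n)

Iteration 1:
  f(0.600000) = -0.184000
  f'(0.600000) = 2.080000
  x_1 = 0.600000 - (-0.184000)/2.080000 = 0.688462
Iteration 2:
  f(0.688462) = 0.014778
  f'(0.688462) = 2.421938
  x_2 = 0.688462 - 0.014778/2.421938 = 0.682360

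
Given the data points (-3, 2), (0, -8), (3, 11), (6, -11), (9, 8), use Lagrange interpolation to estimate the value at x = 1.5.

Lagrange interpolation formula:
P(x) = Σ yᵢ × Lᵢ(x)
where Lᵢ(x) = Π_{j≠i} (x - xⱼ)/(xᵢ - xⱼ)

L_0(1.5) = (1.5 - 0)/(-3 - 0) × (1.5 - 3)/(-3 - 3) × (1.5 - 6)/(-3 - 6) × (1.5 - 9)/(-3 - 9) = -0.039062
L_1(1.5) = (1.5 - (-3))/(0 - (-3)) × (1.5 - 3)/(0 - 3) × (1.5 - 6)/(0 - 6) × (1.5 - 9)/(0 - 9) = 0.468750
L_2(1.5) = (1.5 - (-3))/(3 - (-3)) × (1.5 - 0)/(3 - 0) × (1.5 - 6)/(3 - 6) × (1.5 - 9)/(3 - 9) = 0.703125
L_3(1.5) = (1.5 - (-3))/(6 - (-3)) × (1.5 - 0)/(6 - 0) × (1.5 - 3)/(6 - 3) × (1.5 - 9)/(6 - 9) = -0.156250
L_4(1.5) = (1.5 - (-3))/(9 - (-3)) × (1.5 - 0)/(9 - 0) × (1.5 - 3)/(9 - 3) × (1.5 - 6)/(9 - 6) = 0.023438

P(1.5) = 2×L_0(1.5) + (-8)×L_1(1.5) + 11×L_2(1.5) + (-11)×L_3(1.5) + 8×L_4(1.5)
P(1.5) = 5.812500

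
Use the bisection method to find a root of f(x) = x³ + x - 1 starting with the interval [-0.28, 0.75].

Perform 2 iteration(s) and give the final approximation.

f(x) = x³ + x - 1
Initial interval: [-0.28, 0.75]

Iteration 1:
  c_1 = (-0.280000 + 0.750000)/2 = 0.235000
  f(c_1) = f(0.235000) = -0.752022
  f(a) × f(c) ≥ 0, new interval: [0.235000, 0.750000]
Iteration 2:
  c_2 = (0.235000 + 0.750000)/2 = 0.492500
  f(c_2) = f(0.492500) = -0.388041
  f(a) × f(c) ≥ 0, new interval: [0.492500, 0.750000]

After 2 iteration(s), the approximation is c_2 = 0.492500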